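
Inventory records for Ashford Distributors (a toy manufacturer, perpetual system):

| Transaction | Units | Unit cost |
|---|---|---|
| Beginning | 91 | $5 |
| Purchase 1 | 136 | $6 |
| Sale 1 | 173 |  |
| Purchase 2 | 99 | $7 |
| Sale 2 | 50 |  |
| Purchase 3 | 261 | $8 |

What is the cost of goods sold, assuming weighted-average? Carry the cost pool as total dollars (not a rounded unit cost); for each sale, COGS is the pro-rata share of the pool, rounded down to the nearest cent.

COGS = $1,293.92

After Beginning: 91 on hand, pool $455.00 (≈ $5.0000 each)
After Purchase 1: 227 on hand, pool $1,271.00 (≈ $5.5991 each)
Sale 1, sell 173: 173/227 × $1,271.00 → $968.64
After Purchase 2: 153 on hand, pool $995.36 (≈ $6.5056 each)
Sale 2, sell 50: 50/153 × $995.36 → $325.28
After Purchase 3: 364 on hand, pool $2,758.08 (≈ $7.5771 each)
Total COGS = $968.64 + $325.28 = $1,293.92
Ending inventory (cost pool remaining) = $2,758.08
Check: goods available $4,052.00 = COGS $1,293.92 + ending $2,758.08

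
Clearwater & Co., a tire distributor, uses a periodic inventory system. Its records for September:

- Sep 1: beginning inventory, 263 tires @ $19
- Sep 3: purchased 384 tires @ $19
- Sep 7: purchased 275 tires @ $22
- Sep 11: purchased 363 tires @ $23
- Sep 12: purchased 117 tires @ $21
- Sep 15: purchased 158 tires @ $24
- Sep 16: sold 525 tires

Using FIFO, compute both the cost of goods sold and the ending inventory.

Sep 16, 525 sold [FIFO — oldest first]: 263 @ $19 + 262 @ $19 = $9,975
Ending inventory: 122 @ $19 + 275 @ $22 + 363 @ $23 + 117 @ $21 + 158 @ $24 = $22,966

COGS = $9,975; ending inventory = $22,966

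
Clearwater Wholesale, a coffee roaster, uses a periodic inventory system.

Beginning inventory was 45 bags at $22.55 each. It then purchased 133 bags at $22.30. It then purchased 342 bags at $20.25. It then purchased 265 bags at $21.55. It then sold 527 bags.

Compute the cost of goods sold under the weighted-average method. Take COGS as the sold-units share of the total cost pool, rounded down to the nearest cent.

Sale 1, sell 527: 527/785 × $16,616.90 → $11,155.54
Ending inventory (cost pool remaining) = $5,461.36
Check: goods available $16,616.90 = COGS $11,155.54 + ending $5,461.36

COGS = $11,155.54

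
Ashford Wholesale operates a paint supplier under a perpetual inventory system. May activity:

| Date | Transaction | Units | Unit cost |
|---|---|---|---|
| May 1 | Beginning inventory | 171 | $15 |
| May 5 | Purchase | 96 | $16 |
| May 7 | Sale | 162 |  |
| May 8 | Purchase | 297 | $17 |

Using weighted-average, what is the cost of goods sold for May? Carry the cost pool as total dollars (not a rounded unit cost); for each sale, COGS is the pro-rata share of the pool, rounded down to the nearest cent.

COGS = $2,488.24

After May 1: 171 on hand, pool $2,565.00 (≈ $15.0000 each)
After May 5: 267 on hand, pool $4,101.00 (≈ $15.3596 each)
May 7, sell 162: 162/267 × $4,101.00 → $2,488.24
After May 8: 402 on hand, pool $6,661.76 (≈ $16.5715 each)
Ending inventory (cost pool remaining) = $6,661.76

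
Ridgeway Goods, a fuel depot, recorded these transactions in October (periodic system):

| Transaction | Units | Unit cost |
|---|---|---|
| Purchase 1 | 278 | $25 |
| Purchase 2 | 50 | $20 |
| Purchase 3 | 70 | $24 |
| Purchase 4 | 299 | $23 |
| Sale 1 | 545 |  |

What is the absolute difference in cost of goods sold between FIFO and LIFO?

$304

FIFO COGS: 278 @ $25 + 50 @ $20 + 70 @ $24 + 147 @ $23 = $13,011
LIFO COGS: 299 @ $23 + 70 @ $24 + 50 @ $20 + 126 @ $25 = $12,707
Difference = |$13,011 − $12,707| = $304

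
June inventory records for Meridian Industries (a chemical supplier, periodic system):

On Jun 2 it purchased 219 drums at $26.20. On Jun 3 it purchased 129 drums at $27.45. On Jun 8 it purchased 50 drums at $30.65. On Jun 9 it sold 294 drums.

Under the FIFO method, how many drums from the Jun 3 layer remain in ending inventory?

54

Jun 9, 294 sold [FIFO — oldest first]: 219 @ $26.20 + 75 @ $27.45 = $7,796.55
Ending inventory: 54 @ $27.45 + 50 @ $30.65 = $3,014.80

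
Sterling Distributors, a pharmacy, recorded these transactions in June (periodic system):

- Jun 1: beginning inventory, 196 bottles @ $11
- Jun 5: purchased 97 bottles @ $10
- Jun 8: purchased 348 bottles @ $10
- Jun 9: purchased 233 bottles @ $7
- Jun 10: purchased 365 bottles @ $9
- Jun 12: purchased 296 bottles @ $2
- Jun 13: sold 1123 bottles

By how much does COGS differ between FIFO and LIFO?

FIFO COGS: 196 @ $11 + 97 @ $10 + 348 @ $10 + 233 @ $7 + 249 @ $9 = $10,478
LIFO COGS: 296 @ $2 + 365 @ $9 + 233 @ $7 + 229 @ $10 = $7,798
Difference = |$10,478 − $7,798| = $2,680

$2,680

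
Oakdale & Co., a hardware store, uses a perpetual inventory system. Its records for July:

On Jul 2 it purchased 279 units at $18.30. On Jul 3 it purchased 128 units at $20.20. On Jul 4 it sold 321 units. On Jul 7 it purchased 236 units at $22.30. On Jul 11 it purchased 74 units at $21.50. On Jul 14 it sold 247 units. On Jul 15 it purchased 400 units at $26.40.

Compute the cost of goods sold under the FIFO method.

Jul 4, 321 sold [FIFO — oldest first]: 279 @ $18.30 + 42 @ $20.20 = $5,954.10
Jul 14, 247 sold [FIFO — oldest first]: 86 @ $20.20 + 161 @ $22.30 = $5,327.50
Total COGS = $5,954.10 + $5,327.50 = $11,281.60
Ending inventory: 75 @ $22.30 + 74 @ $21.50 + 400 @ $26.40 = $13,823.50

COGS = $11,281.60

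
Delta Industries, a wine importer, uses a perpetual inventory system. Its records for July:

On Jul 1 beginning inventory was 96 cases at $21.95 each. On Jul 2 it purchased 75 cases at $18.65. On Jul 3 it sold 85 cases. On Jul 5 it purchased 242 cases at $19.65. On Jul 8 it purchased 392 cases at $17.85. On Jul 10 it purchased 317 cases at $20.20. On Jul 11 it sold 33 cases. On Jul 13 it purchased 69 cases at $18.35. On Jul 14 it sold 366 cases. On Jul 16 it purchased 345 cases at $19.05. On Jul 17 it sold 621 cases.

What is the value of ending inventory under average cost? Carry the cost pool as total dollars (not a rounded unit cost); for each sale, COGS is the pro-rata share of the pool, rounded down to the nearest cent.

After Jul 1: 96 on hand, pool $2,107.20 (≈ $21.9500 each)
After Jul 2: 171 on hand, pool $3,505.95 (≈ $20.5026 each)
Jul 3, sell 85: 85/171 × $3,505.95 → $1,742.72
After Jul 5: 328 on hand, pool $6,518.53 (≈ $19.8736 each)
After Jul 8: 720 on hand, pool $13,515.73 (≈ $18.7718 each)
After Jul 10: 1037 on hand, pool $19,919.13 (≈ $19.2084 each)
Jul 11, sell 33: 33/1037 × $19,919.13 → $633.87
After Jul 13: 1073 on hand, pool $20,551.41 (≈ $19.1532 each)
Jul 14, sell 366: 366/1073 × $20,551.41 → $7,010.08
After Jul 16: 1052 on hand, pool $20,113.58 (≈ $19.1194 each)
Jul 17, sell 621: 621/1052 × $20,113.58 → $11,873.13
Total COGS = $1,742.72 + $633.87 + $7,010.08 + $11,873.13 = $21,259.80
Ending inventory (cost pool remaining) = $8,240.45
Check: goods available $29,500.25 = COGS $21,259.80 + ending $8,240.45

Ending inventory = $8,240.45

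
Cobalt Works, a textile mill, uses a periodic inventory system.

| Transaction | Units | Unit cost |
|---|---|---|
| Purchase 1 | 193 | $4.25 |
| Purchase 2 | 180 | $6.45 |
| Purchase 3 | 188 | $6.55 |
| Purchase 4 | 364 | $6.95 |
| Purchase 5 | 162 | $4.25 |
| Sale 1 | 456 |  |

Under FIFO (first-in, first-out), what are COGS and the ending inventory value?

Sale 1 (456) [FIFO — oldest first]: 193 @ $4.25 + 180 @ $6.45 + 83 @ $6.55 = $2,524.90
Ending inventory: 105 @ $6.55 + 364 @ $6.95 + 162 @ $4.25 = $3,906.05
Check: goods available $6,430.95 = COGS $2,524.90 + ending $3,906.05

COGS = $2,524.90; ending inventory = $3,906.05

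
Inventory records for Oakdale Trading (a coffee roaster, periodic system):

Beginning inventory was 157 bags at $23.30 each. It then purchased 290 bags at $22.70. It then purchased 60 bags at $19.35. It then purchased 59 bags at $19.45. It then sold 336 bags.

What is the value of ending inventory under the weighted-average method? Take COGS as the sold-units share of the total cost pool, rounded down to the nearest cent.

Sale 1, sell 336: 336/566 × $12,549.65 → $7,449.96
Ending inventory (cost pool remaining) = $5,099.69
Check: goods available $12,549.65 = COGS $7,449.96 + ending $5,099.69

Ending inventory = $5,099.69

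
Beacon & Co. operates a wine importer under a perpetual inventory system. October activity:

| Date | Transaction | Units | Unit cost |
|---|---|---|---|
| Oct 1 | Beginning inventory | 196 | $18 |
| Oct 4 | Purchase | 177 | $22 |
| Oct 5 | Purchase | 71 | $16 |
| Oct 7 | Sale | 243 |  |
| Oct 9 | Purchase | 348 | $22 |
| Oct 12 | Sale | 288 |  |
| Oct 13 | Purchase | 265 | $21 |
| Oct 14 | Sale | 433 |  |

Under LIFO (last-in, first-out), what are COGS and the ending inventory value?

COGS = $20,105; ending inventory = $1,674

Oct 7, 243 sold [LIFO — newest first]: 71 @ $16 + 172 @ $22 = $4,920
Oct 12, 288 sold [LIFO — newest first]: 288 @ $22 = $6,336
Oct 14, 433 sold [LIFO — newest first]: 265 @ $21 + 60 @ $22 + 5 @ $22 + 103 @ $18 = $8,849
Total COGS = $4,920 + $6,336 + $8,849 = $20,105
Ending inventory: 93 @ $18 = $1,674
Check: goods available $21,779 = COGS $20,105 + ending $1,674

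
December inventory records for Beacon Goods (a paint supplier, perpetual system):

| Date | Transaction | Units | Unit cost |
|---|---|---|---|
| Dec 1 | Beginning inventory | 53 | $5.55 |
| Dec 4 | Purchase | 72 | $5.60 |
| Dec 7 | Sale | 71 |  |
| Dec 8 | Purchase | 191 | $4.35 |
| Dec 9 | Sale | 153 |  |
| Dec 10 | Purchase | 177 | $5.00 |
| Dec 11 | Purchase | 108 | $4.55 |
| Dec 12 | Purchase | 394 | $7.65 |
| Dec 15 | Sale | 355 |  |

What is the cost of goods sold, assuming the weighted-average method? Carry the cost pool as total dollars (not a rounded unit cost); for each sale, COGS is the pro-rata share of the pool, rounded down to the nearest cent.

COGS = $3,320.38

After Dec 1: 53 on hand, pool $294.15 (≈ $5.5500 each)
After Dec 4: 125 on hand, pool $697.35 (≈ $5.5788 each)
Dec 7, sell 71: 71/125 × $697.35 → $396.09
After Dec 8: 245 on hand, pool $1,132.11 (≈ $4.6209 each)
Dec 9, sell 153: 153/245 × $1,132.11 → $706.99
After Dec 10: 269 on hand, pool $1,310.12 (≈ $4.8703 each)
After Dec 11: 377 on hand, pool $1,801.52 (≈ $4.7786 each)
After Dec 12: 771 on hand, pool $4,815.62 (≈ $6.2459 each)
Dec 15, sell 355: 355/771 × $4,815.62 → $2,217.30
Total COGS = $396.09 + $706.99 + $2,217.30 = $3,320.38
Ending inventory (cost pool remaining) = $2,598.32
Check: goods available $5,918.70 = COGS $3,320.38 + ending $2,598.32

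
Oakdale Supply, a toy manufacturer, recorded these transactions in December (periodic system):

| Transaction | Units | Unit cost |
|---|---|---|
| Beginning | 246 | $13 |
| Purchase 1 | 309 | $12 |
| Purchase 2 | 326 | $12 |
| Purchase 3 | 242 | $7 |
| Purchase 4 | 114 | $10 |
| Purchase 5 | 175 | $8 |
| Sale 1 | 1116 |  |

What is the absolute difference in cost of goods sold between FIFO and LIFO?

FIFO COGS: 246 @ $13 + 309 @ $12 + 326 @ $12 + 235 @ $7 = $12,463
LIFO COGS: 175 @ $8 + 114 @ $10 + 242 @ $7 + 326 @ $12 + 259 @ $12 = $11,254
Difference = |$12,463 − $11,254| = $1,209

$1,209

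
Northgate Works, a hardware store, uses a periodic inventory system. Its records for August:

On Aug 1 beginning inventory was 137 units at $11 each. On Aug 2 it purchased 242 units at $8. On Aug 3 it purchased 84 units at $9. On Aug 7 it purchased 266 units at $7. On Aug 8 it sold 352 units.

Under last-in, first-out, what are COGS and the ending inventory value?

Aug 8, 352 sold [LIFO — newest first]: 266 @ $7 + 84 @ $9 + 2 @ $8 = $2,634
Ending inventory: 137 @ $11 + 240 @ $8 = $3,427

COGS = $2,634; ending inventory = $3,427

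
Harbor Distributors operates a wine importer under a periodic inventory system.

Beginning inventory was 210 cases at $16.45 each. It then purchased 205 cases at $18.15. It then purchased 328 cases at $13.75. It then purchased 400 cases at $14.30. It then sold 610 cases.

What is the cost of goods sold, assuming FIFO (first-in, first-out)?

COGS = $9,856.50

Sale 1 (610) [FIFO — oldest first]: 210 @ $16.45 + 205 @ $18.15 + 195 @ $13.75 = $9,856.50
Ending inventory: 133 @ $13.75 + 400 @ $14.30 = $7,548.75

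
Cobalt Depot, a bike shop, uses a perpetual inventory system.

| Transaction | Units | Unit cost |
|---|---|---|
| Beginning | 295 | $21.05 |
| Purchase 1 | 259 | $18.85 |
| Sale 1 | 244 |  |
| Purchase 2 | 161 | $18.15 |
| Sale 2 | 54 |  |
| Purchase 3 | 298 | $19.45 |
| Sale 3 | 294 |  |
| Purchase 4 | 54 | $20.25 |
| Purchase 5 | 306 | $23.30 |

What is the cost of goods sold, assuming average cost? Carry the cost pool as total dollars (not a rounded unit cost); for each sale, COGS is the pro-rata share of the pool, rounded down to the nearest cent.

After Beginning: 295 on hand, pool $6,209.75 (≈ $21.0500 each)
After Purchase 1: 554 on hand, pool $11,091.90 (≈ $20.0215 each)
Sale 1, sell 244: 244/554 × $11,091.90 → $4,885.24
After Purchase 2: 471 on hand, pool $9,128.81 (≈ $19.3818 each)
Sale 2, sell 54: 54/471 × $9,128.81 → $1,046.61
After Purchase 3: 715 on hand, pool $13,878.30 (≈ $19.4102 each)
Sale 3, sell 294: 294/715 × $13,878.30 → $5,706.60
After Purchase 4: 475 on hand, pool $9,265.20 (≈ $19.5057 each)
After Purchase 5: 781 on hand, pool $16,395.00 (≈ $20.9923 each)
Total COGS = $4,885.24 + $1,046.61 + $5,706.60 = $11,638.45
Ending inventory (cost pool remaining) = $16,395.00

COGS = $11,638.45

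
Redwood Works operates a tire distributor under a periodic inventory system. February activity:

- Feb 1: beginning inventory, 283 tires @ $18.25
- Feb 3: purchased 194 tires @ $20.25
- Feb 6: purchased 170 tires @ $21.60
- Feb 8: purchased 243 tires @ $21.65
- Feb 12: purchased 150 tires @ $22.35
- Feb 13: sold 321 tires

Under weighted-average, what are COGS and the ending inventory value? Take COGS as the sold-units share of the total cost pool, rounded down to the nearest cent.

Feb 13, sell 321: 321/1040 × $21,378.70 → $6,598.61
Ending inventory (cost pool remaining) = $14,780.09
Check: goods available $21,378.70 = COGS $6,598.61 + ending $14,780.09

COGS = $6,598.61; ending inventory = $14,780.09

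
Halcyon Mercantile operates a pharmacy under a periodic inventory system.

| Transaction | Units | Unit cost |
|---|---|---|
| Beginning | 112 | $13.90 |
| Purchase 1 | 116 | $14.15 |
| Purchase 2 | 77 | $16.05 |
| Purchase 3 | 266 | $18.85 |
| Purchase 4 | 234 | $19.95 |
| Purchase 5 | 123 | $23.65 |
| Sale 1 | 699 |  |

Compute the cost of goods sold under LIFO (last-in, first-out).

Sale 1 (699) [LIFO — newest first]: 123 @ $23.65 + 234 @ $19.95 + 266 @ $18.85 + 76 @ $16.05 = $13,811.15
Ending inventory: 112 @ $13.90 + 116 @ $14.15 + 1 @ $16.05 = $3,214.25
Check: goods available $17,025.40 = COGS $13,811.15 + ending $3,214.25

COGS = $13,811.15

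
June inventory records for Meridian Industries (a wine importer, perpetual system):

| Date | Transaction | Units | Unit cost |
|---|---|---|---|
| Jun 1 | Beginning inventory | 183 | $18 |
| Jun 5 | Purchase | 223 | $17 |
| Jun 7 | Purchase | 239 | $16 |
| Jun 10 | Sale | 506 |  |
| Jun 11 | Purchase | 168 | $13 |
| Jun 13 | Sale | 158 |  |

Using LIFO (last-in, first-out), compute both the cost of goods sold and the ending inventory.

Jun 10, 506 sold [LIFO — newest first]: 239 @ $16 + 223 @ $17 + 44 @ $18 = $8,407
Jun 13, 158 sold [LIFO — newest first]: 158 @ $13 = $2,054
Total COGS = $8,407 + $2,054 = $10,461
Ending inventory: 139 @ $18 + 10 @ $13 = $2,632

COGS = $10,461; ending inventory = $2,632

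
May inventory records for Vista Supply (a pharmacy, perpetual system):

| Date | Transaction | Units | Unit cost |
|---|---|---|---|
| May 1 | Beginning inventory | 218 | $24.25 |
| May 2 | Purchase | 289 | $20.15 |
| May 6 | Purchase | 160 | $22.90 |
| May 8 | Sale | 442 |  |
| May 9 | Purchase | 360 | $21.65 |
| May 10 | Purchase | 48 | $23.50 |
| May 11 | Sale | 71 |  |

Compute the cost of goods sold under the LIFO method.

May 8, 442 sold [LIFO — newest first]: 160 @ $22.90 + 282 @ $20.15 = $9,346.30
May 11, 71 sold [LIFO — newest first]: 48 @ $23.50 + 23 @ $21.65 = $1,625.95
Total COGS = $9,346.30 + $1,625.95 = $10,972.25
Ending inventory: 218 @ $24.25 + 7 @ $20.15 + 337 @ $21.65 = $12,723.60

COGS = $10,972.25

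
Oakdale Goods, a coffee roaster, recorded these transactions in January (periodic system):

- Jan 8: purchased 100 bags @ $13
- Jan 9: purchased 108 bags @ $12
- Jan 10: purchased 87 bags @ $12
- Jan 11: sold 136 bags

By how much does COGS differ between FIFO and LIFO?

FIFO COGS: 100 @ $13 + 36 @ $12 = $1,732
LIFO COGS: 87 @ $12 + 49 @ $12 = $1,632
Difference = |$1,732 − $1,632| = $100

$100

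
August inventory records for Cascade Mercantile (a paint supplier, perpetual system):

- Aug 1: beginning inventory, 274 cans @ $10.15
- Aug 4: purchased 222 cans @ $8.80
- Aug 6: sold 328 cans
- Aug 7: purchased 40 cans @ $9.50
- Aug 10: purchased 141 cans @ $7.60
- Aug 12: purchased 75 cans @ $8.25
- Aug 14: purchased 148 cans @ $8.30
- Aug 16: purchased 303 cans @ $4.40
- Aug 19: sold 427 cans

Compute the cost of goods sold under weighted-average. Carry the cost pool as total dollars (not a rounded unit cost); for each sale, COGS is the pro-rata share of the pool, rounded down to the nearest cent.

COGS = $6,174.00

After Aug 1: 274 on hand, pool $2,781.10 (≈ $10.1500 each)
After Aug 4: 496 on hand, pool $4,734.70 (≈ $9.5458 each)
Aug 6, sell 328: 328/496 × $4,734.70 → $3,131.01
After Aug 7: 208 on hand, pool $1,983.69 (≈ $9.5370 each)
After Aug 10: 349 on hand, pool $3,055.29 (≈ $8.7544 each)
After Aug 12: 424 on hand, pool $3,674.04 (≈ $8.6652 each)
After Aug 14: 572 on hand, pool $4,902.44 (≈ $8.5707 each)
After Aug 16: 875 on hand, pool $6,235.64 (≈ $7.1264 each)
Aug 19, sell 427: 427/875 × $6,235.64 → $3,042.99
Total COGS = $3,131.01 + $3,042.99 = $6,174.00
Ending inventory (cost pool remaining) = $3,192.65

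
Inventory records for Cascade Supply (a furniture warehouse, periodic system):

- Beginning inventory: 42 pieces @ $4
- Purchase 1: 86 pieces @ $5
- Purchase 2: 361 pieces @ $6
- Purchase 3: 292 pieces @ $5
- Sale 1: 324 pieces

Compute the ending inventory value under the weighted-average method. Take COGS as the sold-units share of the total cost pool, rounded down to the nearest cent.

Ending inventory = $2,471.67

Sale 1, sell 324: 324/781 × $4,224.00 → $1,752.33
Ending inventory (cost pool remaining) = $2,471.67
Check: goods available $4,224.00 = COGS $1,752.33 + ending $2,471.67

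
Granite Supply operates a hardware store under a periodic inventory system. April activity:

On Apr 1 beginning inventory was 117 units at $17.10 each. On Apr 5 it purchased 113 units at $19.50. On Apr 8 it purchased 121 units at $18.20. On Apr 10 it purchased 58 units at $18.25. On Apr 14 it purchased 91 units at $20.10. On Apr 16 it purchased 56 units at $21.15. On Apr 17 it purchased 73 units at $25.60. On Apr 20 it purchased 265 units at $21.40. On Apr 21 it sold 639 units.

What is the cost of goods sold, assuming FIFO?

Apr 21, 639 sold [FIFO — oldest first]: 117 @ $17.10 + 113 @ $19.50 + 121 @ $18.20 + 58 @ $18.25 + 91 @ $20.10 + 56 @ $21.15 + 73 @ $25.60 + 10 @ $21.40 = $12,561.20
Ending inventory: 255 @ $21.40 = $5,457.00
Check: goods available $18,018.20 = COGS $12,561.20 + ending $5,457.00

COGS = $12,561.20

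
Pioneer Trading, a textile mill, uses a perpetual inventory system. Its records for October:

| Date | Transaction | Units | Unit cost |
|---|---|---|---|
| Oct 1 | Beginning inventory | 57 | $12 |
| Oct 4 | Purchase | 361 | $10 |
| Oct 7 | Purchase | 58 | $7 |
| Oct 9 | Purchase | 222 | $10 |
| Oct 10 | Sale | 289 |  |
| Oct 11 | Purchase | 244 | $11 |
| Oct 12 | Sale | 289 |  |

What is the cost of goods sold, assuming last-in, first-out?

COGS = $5,850

Oct 10, 289 sold [LIFO — newest first]: 222 @ $10 + 58 @ $7 + 9 @ $10 = $2,716
Oct 12, 289 sold [LIFO — newest first]: 244 @ $11 + 45 @ $10 = $3,134
Total COGS = $2,716 + $3,134 = $5,850
Ending inventory: 57 @ $12 + 307 @ $10 = $3,754
Check: goods available $9,604 = COGS $5,850 + ending $3,754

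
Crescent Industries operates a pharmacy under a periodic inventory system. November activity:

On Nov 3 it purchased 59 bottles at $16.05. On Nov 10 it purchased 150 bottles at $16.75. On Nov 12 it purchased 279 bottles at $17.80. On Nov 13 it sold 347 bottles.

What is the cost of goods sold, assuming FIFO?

Nov 13, 347 sold [FIFO — oldest first]: 59 @ $16.05 + 150 @ $16.75 + 138 @ $17.80 = $5,915.85
Ending inventory: 141 @ $17.80 = $2,509.80

COGS = $5,915.85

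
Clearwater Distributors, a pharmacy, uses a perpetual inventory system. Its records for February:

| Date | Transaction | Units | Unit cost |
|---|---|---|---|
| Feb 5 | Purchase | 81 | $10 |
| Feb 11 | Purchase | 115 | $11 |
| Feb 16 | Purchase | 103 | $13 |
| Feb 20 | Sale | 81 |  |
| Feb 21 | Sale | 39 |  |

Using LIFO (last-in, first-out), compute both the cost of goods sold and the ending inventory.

Feb 20, 81 sold [LIFO — newest first]: 81 @ $13 = $1,053
Feb 21, 39 sold [LIFO — newest first]: 22 @ $13 + 17 @ $11 = $473
Total COGS = $1,053 + $473 = $1,526
Ending inventory: 81 @ $10 + 98 @ $11 = $1,888
Check: goods available $3,414 = COGS $1,526 + ending $1,888

COGS = $1,526; ending inventory = $1,888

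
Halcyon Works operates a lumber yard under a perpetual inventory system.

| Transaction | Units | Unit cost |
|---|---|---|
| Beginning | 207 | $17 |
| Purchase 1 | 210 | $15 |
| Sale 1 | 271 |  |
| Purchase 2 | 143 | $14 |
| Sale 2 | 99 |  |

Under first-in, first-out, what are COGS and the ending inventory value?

COGS = $5,964; ending inventory = $2,707

Sale 1 (271) [FIFO — oldest first]: 207 @ $17 + 64 @ $15 = $4,479
Sale 2 (99) [FIFO — oldest first]: 99 @ $15 = $1,485
Total COGS = $4,479 + $1,485 = $5,964
Ending inventory: 47 @ $15 + 143 @ $14 = $2,707
Check: goods available $8,671 = COGS $5,964 + ending $2,707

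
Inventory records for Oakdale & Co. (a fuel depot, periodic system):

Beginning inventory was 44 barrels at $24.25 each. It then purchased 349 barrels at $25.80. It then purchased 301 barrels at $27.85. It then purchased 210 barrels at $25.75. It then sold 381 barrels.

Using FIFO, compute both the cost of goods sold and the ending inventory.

COGS = $9,761.60; ending inventory = $14,099.95

Sale 1 (381) [FIFO — oldest first]: 44 @ $24.25 + 337 @ $25.80 = $9,761.60
Ending inventory: 12 @ $25.80 + 301 @ $27.85 + 210 @ $25.75 = $14,099.95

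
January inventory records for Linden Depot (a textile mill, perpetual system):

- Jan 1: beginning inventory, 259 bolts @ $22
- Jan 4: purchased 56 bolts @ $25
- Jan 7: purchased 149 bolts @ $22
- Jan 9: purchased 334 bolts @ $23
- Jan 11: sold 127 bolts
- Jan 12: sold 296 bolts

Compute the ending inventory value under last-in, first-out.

Jan 11, 127 sold [LIFO — newest first]: 127 @ $23 = $2,921
Jan 12, 296 sold [LIFO — newest first]: 207 @ $23 + 89 @ $22 = $6,719
Total COGS = $2,921 + $6,719 = $9,640
Ending inventory: 259 @ $22 + 56 @ $25 + 60 @ $22 = $8,418
Check: goods available $18,058 = COGS $9,640 + ending $8,418

Ending inventory = $8,418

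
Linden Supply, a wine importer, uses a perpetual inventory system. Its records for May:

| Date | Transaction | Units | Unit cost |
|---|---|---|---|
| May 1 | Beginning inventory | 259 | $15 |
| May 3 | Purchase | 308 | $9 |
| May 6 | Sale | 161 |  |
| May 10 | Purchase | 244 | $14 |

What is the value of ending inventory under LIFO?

Ending inventory = $8,624

May 6, 161 sold [LIFO — newest first]: 161 @ $9 = $1,449
Ending inventory: 259 @ $15 + 147 @ $9 + 244 @ $14 = $8,624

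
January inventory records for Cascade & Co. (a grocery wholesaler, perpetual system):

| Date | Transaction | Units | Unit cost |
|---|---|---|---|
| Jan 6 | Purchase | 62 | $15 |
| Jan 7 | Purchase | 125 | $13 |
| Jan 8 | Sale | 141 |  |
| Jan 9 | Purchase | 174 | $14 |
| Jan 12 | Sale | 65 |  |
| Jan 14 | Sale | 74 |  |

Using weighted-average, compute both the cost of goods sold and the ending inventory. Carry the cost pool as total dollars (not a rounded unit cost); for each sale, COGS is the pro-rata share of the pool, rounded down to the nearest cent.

After Jan 6: 62 on hand, pool $930.00 (≈ $15.0000 each)
After Jan 7: 187 on hand, pool $2,555.00 (≈ $13.6631 each)
Jan 8, sell 141: 141/187 × $2,555.00 → $1,926.49
After Jan 9: 220 on hand, pool $3,064.51 (≈ $13.9296 each)
Jan 12, sell 65: 65/220 × $3,064.51 → $905.42
Jan 14, sell 74: 74/155 × $2,159.09 → $1,030.79
Total COGS = $1,926.49 + $905.42 + $1,030.79 = $3,862.70
Ending inventory (cost pool remaining) = $1,128.30

COGS = $3,862.70; ending inventory = $1,128.30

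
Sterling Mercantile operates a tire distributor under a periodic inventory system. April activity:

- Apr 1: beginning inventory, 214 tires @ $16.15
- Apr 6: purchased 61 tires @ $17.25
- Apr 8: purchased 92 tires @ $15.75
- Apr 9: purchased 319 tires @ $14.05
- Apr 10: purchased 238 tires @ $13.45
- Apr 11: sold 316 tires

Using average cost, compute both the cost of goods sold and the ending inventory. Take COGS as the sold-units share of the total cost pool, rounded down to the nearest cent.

Apr 11, sell 316: 316/924 × $13,640.40 → $4,664.89
Ending inventory (cost pool remaining) = $8,975.51
Check: goods available $13,640.40 = COGS $4,664.89 + ending $8,975.51

COGS = $4,664.89; ending inventory = $8,975.51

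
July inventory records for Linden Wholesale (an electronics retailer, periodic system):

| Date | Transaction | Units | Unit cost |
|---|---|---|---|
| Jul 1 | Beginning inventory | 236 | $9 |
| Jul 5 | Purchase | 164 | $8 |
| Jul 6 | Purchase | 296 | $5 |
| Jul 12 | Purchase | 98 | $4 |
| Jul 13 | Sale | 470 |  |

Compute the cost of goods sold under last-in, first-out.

COGS = $2,480

Jul 13, 470 sold [LIFO — newest first]: 98 @ $4 + 296 @ $5 + 76 @ $8 = $2,480
Ending inventory: 236 @ $9 + 88 @ $8 = $2,828
Check: goods available $5,308 = COGS $2,480 + ending $2,828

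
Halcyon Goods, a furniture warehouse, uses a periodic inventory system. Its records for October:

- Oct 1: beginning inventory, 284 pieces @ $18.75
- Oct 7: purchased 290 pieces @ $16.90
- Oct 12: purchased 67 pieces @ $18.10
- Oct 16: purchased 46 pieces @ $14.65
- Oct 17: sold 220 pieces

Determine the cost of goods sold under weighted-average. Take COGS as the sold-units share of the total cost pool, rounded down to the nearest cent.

Oct 17, sell 220: 220/687 × $12,112.60 → $3,878.85
Ending inventory (cost pool remaining) = $8,233.75
Check: goods available $12,112.60 = COGS $3,878.85 + ending $8,233.75

COGS = $3,878.85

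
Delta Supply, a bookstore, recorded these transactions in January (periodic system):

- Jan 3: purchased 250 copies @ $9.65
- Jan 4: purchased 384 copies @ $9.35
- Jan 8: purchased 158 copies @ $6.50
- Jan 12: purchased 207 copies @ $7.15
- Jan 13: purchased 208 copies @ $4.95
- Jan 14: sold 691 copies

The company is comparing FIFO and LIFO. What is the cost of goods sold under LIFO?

FIFO COGS: 250 @ $9.65 + 384 @ $9.35 + 57 @ $6.50 = $6,373.40
LIFO COGS: 208 @ $4.95 + 207 @ $7.15 + 158 @ $6.50 + 118 @ $9.35 = $4,639.95

COGS = $4,639.95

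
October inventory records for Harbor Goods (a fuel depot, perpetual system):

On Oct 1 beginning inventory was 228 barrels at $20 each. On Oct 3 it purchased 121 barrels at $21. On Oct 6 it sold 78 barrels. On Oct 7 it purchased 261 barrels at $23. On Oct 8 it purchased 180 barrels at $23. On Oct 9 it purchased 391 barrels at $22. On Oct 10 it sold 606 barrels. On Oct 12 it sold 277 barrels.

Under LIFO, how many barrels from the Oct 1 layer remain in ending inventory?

220

Oct 6, 78 sold [LIFO — newest first]: 78 @ $21 = $1,638
Oct 10, 606 sold [LIFO — newest first]: 391 @ $22 + 180 @ $23 + 35 @ $23 = $13,547
Oct 12, 277 sold [LIFO — newest first]: 226 @ $23 + 43 @ $21 + 8 @ $20 = $6,261
Total COGS = $1,638 + $13,547 + $6,261 = $21,446
Ending inventory: 220 @ $20 = $4,400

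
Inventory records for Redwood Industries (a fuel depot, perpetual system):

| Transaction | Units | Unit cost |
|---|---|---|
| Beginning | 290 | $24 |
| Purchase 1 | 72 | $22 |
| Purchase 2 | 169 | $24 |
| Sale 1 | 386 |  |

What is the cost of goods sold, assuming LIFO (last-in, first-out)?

COGS = $9,120

Sale 1 (386) [LIFO — newest first]: 169 @ $24 + 72 @ $22 + 145 @ $24 = $9,120
Ending inventory: 145 @ $24 = $3,480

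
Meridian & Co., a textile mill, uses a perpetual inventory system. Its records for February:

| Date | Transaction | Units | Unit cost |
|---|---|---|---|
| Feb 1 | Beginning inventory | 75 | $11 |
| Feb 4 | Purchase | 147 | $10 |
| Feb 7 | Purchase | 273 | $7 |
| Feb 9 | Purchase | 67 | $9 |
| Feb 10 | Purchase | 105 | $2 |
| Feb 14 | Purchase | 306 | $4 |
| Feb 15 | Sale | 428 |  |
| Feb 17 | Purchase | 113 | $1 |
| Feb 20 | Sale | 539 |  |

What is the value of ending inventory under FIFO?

Feb 15, 428 sold [FIFO — oldest first]: 75 @ $11 + 147 @ $10 + 206 @ $7 = $3,737
Feb 20, 539 sold [FIFO — oldest first]: 67 @ $7 + 67 @ $9 + 105 @ $2 + 300 @ $4 = $2,482
Total COGS = $3,737 + $2,482 = $6,219
Ending inventory: 6 @ $4 + 113 @ $1 = $137
Check: goods available $6,356 = COGS $6,219 + ending $137

Ending inventory = $137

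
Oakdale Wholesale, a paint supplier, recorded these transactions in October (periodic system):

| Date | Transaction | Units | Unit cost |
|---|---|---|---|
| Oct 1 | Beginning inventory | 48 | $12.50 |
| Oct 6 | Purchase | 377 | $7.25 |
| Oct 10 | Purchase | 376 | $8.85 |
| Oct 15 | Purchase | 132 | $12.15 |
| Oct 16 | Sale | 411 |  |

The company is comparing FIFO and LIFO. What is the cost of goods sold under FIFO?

FIFO COGS: 48 @ $12.50 + 363 @ $7.25 = $3,231.75
LIFO COGS: 132 @ $12.15 + 279 @ $8.85 = $4,072.95

COGS = $3,231.75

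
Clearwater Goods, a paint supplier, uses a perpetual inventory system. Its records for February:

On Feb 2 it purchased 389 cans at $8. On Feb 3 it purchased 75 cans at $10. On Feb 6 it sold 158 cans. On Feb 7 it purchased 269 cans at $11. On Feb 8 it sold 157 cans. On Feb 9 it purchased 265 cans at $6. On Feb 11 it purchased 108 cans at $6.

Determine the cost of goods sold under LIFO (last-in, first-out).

COGS = $3,141

Feb 6, 158 sold [LIFO — newest first]: 75 @ $10 + 83 @ $8 = $1,414
Feb 8, 157 sold [LIFO — newest first]: 157 @ $11 = $1,727
Total COGS = $1,414 + $1,727 = $3,141
Ending inventory: 306 @ $8 + 112 @ $11 + 265 @ $6 + 108 @ $6 = $5,918
Check: goods available $9,059 = COGS $3,141 + ending $5,918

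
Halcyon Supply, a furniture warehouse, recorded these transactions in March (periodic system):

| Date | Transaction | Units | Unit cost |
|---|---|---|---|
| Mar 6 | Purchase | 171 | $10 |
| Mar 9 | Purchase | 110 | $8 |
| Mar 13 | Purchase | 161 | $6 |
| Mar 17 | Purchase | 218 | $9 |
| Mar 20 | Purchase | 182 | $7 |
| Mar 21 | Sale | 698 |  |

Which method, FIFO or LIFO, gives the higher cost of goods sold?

FIFO COGS: 171 @ $10 + 110 @ $8 + 161 @ $6 + 218 @ $9 + 38 @ $7 = $5,784
LIFO COGS: 182 @ $7 + 218 @ $9 + 161 @ $6 + 110 @ $8 + 27 @ $10 = $5,352

FIFO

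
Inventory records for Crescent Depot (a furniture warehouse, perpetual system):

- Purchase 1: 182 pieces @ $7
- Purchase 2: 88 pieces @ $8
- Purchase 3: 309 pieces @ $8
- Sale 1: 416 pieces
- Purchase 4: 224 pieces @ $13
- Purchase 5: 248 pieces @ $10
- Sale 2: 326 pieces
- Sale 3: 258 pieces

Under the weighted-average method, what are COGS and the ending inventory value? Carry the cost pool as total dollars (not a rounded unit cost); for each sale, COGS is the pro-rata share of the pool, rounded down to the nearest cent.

After Purchase 1: 182 on hand, pool $1,274.00 (≈ $7.0000 each)
After Purchase 2: 270 on hand, pool $1,978.00 (≈ $7.3259 each)
After Purchase 3: 579 on hand, pool $4,450.00 (≈ $7.6857 each)
Sale 1, sell 416: 416/579 × $4,450.00 → $3,197.23
After Purchase 4: 387 on hand, pool $4,164.77 (≈ $10.7617 each)
After Purchase 5: 635 on hand, pool $6,644.77 (≈ $10.4642 each)
Sale 2, sell 326: 326/635 × $6,644.77 → $3,411.33
Sale 3, sell 258: 258/309 × $3,233.44 → $2,699.76
Total COGS = $3,197.23 + $3,411.33 + $2,699.76 = $9,308.32
Ending inventory (cost pool remaining) = $533.68
Check: goods available $9,842.00 = COGS $9,308.32 + ending $533.68

COGS = $9,308.32; ending inventory = $533.68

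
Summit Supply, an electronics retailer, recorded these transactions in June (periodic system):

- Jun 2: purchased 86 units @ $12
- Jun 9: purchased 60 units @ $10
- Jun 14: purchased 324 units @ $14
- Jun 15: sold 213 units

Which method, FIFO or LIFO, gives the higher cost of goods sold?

LIFO

FIFO COGS: 86 @ $12 + 60 @ $10 + 67 @ $14 = $2,570
LIFO COGS: 213 @ $14 = $2,982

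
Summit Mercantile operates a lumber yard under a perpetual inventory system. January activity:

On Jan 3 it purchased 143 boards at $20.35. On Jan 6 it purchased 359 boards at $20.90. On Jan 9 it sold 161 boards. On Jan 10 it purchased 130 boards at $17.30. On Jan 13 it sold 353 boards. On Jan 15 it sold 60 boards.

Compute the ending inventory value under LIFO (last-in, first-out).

Ending inventory = $1,180.30

Jan 9, 161 sold [LIFO — newest first]: 161 @ $20.90 = $3,364.90
Jan 13, 353 sold [LIFO — newest first]: 130 @ $17.30 + 198 @ $20.90 + 25 @ $20.35 = $6,895.95
Jan 15, 60 sold [LIFO — newest first]: 60 @ $20.35 = $1,221.00
Total COGS = $3,364.90 + $6,895.95 + $1,221.00 = $11,481.85
Ending inventory: 58 @ $20.35 = $1,180.30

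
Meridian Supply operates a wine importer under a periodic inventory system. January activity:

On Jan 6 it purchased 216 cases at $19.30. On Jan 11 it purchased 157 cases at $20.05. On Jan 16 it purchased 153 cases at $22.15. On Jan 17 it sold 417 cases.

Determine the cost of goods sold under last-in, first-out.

COGS = $8,601.90

Jan 17, 417 sold [LIFO — newest first]: 153 @ $22.15 + 157 @ $20.05 + 107 @ $19.30 = $8,601.90
Ending inventory: 109 @ $19.30 = $2,103.70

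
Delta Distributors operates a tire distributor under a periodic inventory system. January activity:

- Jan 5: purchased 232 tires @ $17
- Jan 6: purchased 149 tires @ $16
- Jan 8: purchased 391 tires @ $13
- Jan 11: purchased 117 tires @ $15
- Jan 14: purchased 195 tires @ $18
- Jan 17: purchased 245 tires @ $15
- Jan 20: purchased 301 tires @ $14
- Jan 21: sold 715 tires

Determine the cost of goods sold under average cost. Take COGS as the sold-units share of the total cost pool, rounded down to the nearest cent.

COGS = $10,775.44

Jan 21, sell 715: 715/1630 × $24,565.00 → $10,775.44
Ending inventory (cost pool remaining) = $13,789.56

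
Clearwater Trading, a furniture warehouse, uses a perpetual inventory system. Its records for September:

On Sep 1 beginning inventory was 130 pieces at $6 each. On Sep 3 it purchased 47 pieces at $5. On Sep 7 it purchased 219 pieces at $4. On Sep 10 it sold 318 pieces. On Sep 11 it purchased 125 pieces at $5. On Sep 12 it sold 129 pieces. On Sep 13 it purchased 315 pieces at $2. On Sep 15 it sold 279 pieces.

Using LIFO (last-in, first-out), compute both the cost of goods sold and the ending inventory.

COGS = $2,630; ending inventory = $516

Sep 10, 318 sold [LIFO — newest first]: 219 @ $4 + 47 @ $5 + 52 @ $6 = $1,423
Sep 12, 129 sold [LIFO — newest first]: 125 @ $5 + 4 @ $6 = $649
Sep 15, 279 sold [LIFO — newest first]: 279 @ $2 = $558
Total COGS = $1,423 + $649 + $558 = $2,630
Ending inventory: 74 @ $6 + 36 @ $2 = $516
Check: goods available $3,146 = COGS $2,630 + ending $516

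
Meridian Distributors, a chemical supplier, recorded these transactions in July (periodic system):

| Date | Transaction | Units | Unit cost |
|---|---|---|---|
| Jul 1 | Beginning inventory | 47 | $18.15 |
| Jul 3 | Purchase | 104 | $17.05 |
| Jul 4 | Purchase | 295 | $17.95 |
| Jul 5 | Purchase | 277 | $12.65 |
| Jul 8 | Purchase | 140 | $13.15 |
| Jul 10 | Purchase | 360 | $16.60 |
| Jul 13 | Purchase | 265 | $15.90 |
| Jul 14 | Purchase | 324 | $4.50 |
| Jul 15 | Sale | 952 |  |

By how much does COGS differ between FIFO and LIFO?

$3,057.00

FIFO COGS: 47 @ $18.15 + 104 @ $17.05 + 295 @ $17.95 + 277 @ $12.65 + 140 @ $13.15 + 89 @ $16.60 = $14,743.95
LIFO COGS: 324 @ $4.50 + 265 @ $15.90 + 360 @ $16.60 + 3 @ $13.15 = $11,686.95
Difference = |$14,743.95 − $11,686.95| = $3,057.00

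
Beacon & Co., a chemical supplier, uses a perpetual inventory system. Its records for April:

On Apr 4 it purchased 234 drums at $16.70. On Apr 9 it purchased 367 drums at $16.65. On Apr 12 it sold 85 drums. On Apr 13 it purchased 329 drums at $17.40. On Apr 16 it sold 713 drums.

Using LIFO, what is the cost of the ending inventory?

Apr 12, 85 sold [LIFO — newest first]: 85 @ $16.65 = $1,415.25
Apr 16, 713 sold [LIFO — newest first]: 329 @ $17.40 + 282 @ $16.65 + 102 @ $16.70 = $12,123.30
Total COGS = $1,415.25 + $12,123.30 = $13,538.55
Ending inventory: 132 @ $16.70 = $2,204.40
Check: goods available $15,742.95 = COGS $13,538.55 + ending $2,204.40

Ending inventory = $2,204.40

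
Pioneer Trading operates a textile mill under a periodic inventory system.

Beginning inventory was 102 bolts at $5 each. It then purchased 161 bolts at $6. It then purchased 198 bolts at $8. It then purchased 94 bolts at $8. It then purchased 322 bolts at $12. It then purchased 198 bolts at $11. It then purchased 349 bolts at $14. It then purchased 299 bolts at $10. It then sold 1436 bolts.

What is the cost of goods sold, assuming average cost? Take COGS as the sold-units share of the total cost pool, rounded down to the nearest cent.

COGS = $14,776.71

Sale 1, sell 1436: 1436/1723 × $17,730.00 → $14,776.71
Ending inventory (cost pool remaining) = $2,953.29
Check: goods available $17,730.00 = COGS $14,776.71 + ending $2,953.29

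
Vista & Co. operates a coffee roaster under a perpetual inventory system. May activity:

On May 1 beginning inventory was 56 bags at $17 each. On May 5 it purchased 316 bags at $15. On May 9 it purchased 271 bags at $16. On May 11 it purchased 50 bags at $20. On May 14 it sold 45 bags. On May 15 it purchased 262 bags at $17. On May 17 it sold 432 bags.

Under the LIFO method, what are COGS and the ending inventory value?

May 14, 45 sold [LIFO — newest first]: 45 @ $20 = $900
May 17, 432 sold [LIFO — newest first]: 262 @ $17 + 5 @ $20 + 165 @ $16 = $7,194
Total COGS = $900 + $7,194 = $8,094
Ending inventory: 56 @ $17 + 316 @ $15 + 106 @ $16 = $7,388

COGS = $8,094; ending inventory = $7,388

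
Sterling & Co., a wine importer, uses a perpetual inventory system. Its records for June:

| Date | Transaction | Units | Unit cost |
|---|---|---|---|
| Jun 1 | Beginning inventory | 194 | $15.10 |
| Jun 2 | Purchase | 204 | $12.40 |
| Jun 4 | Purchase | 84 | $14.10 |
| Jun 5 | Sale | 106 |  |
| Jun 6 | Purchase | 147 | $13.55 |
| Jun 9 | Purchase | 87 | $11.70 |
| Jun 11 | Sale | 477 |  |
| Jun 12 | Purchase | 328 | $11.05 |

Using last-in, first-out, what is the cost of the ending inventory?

Ending inventory = $5,632.70

Jun 5, 106 sold [LIFO — newest first]: 84 @ $14.10 + 22 @ $12.40 = $1,457.20
Jun 11, 477 sold [LIFO — newest first]: 87 @ $11.70 + 147 @ $13.55 + 182 @ $12.40 + 61 @ $15.10 = $6,187.65
Total COGS = $1,457.20 + $6,187.65 = $7,644.85
Ending inventory: 133 @ $15.10 + 328 @ $11.05 = $5,632.70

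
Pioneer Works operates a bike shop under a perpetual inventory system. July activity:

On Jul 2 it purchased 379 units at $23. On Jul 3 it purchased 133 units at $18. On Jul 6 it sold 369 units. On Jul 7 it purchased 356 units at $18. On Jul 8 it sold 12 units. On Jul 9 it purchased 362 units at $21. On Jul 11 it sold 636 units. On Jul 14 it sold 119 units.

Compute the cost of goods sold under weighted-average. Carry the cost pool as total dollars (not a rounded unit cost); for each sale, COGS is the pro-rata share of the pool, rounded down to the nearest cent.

COGS = $23,251.56

After Jul 2: 379 on hand, pool $8,717.00 (≈ $23.0000 each)
After Jul 3: 512 on hand, pool $11,111.00 (≈ $21.7012 each)
Jul 6, sell 369: 369/512 × $11,111.00 → $8,007.73
After Jul 7: 499 on hand, pool $9,511.27 (≈ $19.0607 each)
Jul 8, sell 12: 12/499 × $9,511.27 → $228.72
After Jul 9: 849 on hand, pool $16,884.55 (≈ $19.8876 each)
Jul 11, sell 636: 636/849 × $16,884.55 → $12,648.49
Jul 14, sell 119: 119/213 × $4,236.06 → $2,366.62
Total COGS = $8,007.73 + $228.72 + $12,648.49 + $2,366.62 = $23,251.56
Ending inventory (cost pool remaining) = $1,869.44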